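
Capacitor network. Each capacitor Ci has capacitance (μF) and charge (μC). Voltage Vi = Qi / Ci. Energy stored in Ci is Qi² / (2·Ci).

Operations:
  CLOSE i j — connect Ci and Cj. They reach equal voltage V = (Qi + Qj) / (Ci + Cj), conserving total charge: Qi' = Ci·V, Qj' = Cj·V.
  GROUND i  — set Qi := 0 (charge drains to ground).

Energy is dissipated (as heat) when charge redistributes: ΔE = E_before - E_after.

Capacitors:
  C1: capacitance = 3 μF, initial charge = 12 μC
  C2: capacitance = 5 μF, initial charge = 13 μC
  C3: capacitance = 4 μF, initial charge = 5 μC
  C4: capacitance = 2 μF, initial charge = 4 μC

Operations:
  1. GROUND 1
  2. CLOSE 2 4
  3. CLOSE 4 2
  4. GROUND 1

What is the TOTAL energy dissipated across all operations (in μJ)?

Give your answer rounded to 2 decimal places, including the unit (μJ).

Initial: C1(3μF, Q=12μC, V=4.00V), C2(5μF, Q=13μC, V=2.60V), C3(4μF, Q=5μC, V=1.25V), C4(2μF, Q=4μC, V=2.00V)
Op 1: GROUND 1: Q1=0; energy lost=24.000
Op 2: CLOSE 2-4: Q_total=17.00, C_total=7.00, V=2.43; Q2=12.14, Q4=4.86; dissipated=0.257
Op 3: CLOSE 4-2: Q_total=17.00, C_total=7.00, V=2.43; Q4=4.86, Q2=12.14; dissipated=0.000
Op 4: GROUND 1: Q1=0; energy lost=0.000
Total dissipated: 24.257 μJ

Answer: 24.26 μJ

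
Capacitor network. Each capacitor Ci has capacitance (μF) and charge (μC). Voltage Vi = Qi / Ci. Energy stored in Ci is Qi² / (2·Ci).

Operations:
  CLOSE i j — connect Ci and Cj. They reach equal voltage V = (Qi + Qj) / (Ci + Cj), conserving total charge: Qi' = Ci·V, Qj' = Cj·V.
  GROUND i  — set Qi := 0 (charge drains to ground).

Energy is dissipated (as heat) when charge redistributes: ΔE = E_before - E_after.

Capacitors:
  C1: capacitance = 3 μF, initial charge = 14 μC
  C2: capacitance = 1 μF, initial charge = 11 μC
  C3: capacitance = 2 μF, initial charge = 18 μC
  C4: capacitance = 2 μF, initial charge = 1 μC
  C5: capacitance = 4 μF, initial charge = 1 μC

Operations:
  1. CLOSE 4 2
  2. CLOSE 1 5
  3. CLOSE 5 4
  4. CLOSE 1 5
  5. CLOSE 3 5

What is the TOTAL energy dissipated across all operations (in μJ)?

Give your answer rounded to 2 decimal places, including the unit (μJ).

Initial: C1(3μF, Q=14μC, V=4.67V), C2(1μF, Q=11μC, V=11.00V), C3(2μF, Q=18μC, V=9.00V), C4(2μF, Q=1μC, V=0.50V), C5(4μF, Q=1μC, V=0.25V)
Op 1: CLOSE 4-2: Q_total=12.00, C_total=3.00, V=4.00; Q4=8.00, Q2=4.00; dissipated=36.750
Op 2: CLOSE 1-5: Q_total=15.00, C_total=7.00, V=2.14; Q1=6.43, Q5=8.57; dissipated=16.720
Op 3: CLOSE 5-4: Q_total=16.57, C_total=6.00, V=2.76; Q5=11.05, Q4=5.52; dissipated=2.299
Op 4: CLOSE 1-5: Q_total=17.48, C_total=7.00, V=2.50; Q1=7.49, Q5=9.99; dissipated=0.328
Op 5: CLOSE 3-5: Q_total=27.99, C_total=6.00, V=4.66; Q3=9.33, Q5=18.66; dissipated=28.196
Total dissipated: 84.294 μJ

Answer: 84.29 μJ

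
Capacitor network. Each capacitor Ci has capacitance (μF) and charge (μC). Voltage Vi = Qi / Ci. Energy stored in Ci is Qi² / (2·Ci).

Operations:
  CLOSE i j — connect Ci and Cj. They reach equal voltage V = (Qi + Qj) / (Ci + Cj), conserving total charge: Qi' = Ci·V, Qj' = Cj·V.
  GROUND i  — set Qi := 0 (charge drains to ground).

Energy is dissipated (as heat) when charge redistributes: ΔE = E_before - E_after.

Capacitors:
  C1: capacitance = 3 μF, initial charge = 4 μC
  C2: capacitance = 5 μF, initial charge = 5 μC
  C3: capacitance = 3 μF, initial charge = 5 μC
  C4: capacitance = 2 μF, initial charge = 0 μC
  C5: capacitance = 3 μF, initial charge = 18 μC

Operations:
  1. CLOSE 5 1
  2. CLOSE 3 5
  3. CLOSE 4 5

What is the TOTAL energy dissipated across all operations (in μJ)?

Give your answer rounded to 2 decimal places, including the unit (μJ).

Answer: 23.60 μJ

Derivation:
Initial: C1(3μF, Q=4μC, V=1.33V), C2(5μF, Q=5μC, V=1.00V), C3(3μF, Q=5μC, V=1.67V), C4(2μF, Q=0μC, V=0.00V), C5(3μF, Q=18μC, V=6.00V)
Op 1: CLOSE 5-1: Q_total=22.00, C_total=6.00, V=3.67; Q5=11.00, Q1=11.00; dissipated=16.333
Op 2: CLOSE 3-5: Q_total=16.00, C_total=6.00, V=2.67; Q3=8.00, Q5=8.00; dissipated=3.000
Op 3: CLOSE 4-5: Q_total=8.00, C_total=5.00, V=1.60; Q4=3.20, Q5=4.80; dissipated=4.267
Total dissipated: 23.600 μJ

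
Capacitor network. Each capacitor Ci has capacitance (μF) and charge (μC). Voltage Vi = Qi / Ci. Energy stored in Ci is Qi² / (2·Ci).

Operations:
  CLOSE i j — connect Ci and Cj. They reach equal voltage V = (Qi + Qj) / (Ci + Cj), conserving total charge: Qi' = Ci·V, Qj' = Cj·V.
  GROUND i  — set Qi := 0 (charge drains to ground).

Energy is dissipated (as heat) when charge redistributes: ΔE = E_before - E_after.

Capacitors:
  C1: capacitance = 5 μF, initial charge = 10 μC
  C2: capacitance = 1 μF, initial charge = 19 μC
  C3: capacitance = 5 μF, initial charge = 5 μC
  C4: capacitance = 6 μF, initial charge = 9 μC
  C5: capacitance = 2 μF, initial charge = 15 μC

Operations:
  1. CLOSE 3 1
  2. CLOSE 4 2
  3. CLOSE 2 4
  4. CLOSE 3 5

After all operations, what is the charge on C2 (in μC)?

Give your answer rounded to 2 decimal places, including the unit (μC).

Answer: 4.00 μC

Derivation:
Initial: C1(5μF, Q=10μC, V=2.00V), C2(1μF, Q=19μC, V=19.00V), C3(5μF, Q=5μC, V=1.00V), C4(6μF, Q=9μC, V=1.50V), C5(2μF, Q=15μC, V=7.50V)
Op 1: CLOSE 3-1: Q_total=15.00, C_total=10.00, V=1.50; Q3=7.50, Q1=7.50; dissipated=1.250
Op 2: CLOSE 4-2: Q_total=28.00, C_total=7.00, V=4.00; Q4=24.00, Q2=4.00; dissipated=131.250
Op 3: CLOSE 2-4: Q_total=28.00, C_total=7.00, V=4.00; Q2=4.00, Q4=24.00; dissipated=0.000
Op 4: CLOSE 3-5: Q_total=22.50, C_total=7.00, V=3.21; Q3=16.07, Q5=6.43; dissipated=25.714
Final charges: Q1=7.50, Q2=4.00, Q3=16.07, Q4=24.00, Q5=6.43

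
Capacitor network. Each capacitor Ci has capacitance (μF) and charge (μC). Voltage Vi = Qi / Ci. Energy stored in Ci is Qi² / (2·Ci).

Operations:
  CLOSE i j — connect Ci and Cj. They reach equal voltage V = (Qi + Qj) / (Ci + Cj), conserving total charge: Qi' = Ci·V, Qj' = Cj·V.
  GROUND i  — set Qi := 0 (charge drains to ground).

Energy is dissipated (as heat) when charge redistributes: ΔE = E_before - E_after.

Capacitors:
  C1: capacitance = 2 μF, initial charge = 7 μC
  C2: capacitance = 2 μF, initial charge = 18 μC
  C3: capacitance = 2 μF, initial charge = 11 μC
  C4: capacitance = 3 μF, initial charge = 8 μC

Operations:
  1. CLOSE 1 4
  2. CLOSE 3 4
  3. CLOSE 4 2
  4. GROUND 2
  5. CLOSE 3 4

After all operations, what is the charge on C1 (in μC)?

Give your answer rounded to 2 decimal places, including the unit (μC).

Initial: C1(2μF, Q=7μC, V=3.50V), C2(2μF, Q=18μC, V=9.00V), C3(2μF, Q=11μC, V=5.50V), C4(3μF, Q=8μC, V=2.67V)
Op 1: CLOSE 1-4: Q_total=15.00, C_total=5.00, V=3.00; Q1=6.00, Q4=9.00; dissipated=0.417
Op 2: CLOSE 3-4: Q_total=20.00, C_total=5.00, V=4.00; Q3=8.00, Q4=12.00; dissipated=3.750
Op 3: CLOSE 4-2: Q_total=30.00, C_total=5.00, V=6.00; Q4=18.00, Q2=12.00; dissipated=15.000
Op 4: GROUND 2: Q2=0; energy lost=36.000
Op 5: CLOSE 3-4: Q_total=26.00, C_total=5.00, V=5.20; Q3=10.40, Q4=15.60; dissipated=2.400
Final charges: Q1=6.00, Q2=0.00, Q3=10.40, Q4=15.60

Answer: 6.00 μC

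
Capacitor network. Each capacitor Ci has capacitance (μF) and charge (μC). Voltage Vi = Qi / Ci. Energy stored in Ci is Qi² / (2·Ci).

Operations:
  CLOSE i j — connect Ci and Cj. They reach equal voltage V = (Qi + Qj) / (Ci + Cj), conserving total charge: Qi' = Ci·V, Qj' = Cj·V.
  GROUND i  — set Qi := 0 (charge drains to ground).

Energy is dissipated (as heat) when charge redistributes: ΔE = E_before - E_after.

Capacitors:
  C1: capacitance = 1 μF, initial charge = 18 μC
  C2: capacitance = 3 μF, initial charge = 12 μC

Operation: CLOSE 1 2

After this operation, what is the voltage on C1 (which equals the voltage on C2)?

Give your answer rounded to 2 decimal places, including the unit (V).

Answer: 7.50 V

Derivation:
Initial: C1(1μF, Q=18μC, V=18.00V), C2(3μF, Q=12μC, V=4.00V)
Op 1: CLOSE 1-2: Q_total=30.00, C_total=4.00, V=7.50; Q1=7.50, Q2=22.50; dissipated=73.500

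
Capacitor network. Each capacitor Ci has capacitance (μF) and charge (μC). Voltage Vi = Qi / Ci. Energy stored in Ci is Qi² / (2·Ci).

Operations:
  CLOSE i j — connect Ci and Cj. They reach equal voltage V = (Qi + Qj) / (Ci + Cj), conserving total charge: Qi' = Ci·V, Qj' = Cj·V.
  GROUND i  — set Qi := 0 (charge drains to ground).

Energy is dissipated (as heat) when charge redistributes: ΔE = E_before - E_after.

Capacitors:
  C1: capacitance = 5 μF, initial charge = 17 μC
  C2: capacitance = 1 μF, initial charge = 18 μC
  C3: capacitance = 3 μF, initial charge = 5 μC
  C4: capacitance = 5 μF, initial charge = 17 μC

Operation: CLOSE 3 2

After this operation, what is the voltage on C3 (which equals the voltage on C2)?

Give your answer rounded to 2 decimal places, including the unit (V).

Answer: 5.75 V

Derivation:
Initial: C1(5μF, Q=17μC, V=3.40V), C2(1μF, Q=18μC, V=18.00V), C3(3μF, Q=5μC, V=1.67V), C4(5μF, Q=17μC, V=3.40V)
Op 1: CLOSE 3-2: Q_total=23.00, C_total=4.00, V=5.75; Q3=17.25, Q2=5.75; dissipated=100.042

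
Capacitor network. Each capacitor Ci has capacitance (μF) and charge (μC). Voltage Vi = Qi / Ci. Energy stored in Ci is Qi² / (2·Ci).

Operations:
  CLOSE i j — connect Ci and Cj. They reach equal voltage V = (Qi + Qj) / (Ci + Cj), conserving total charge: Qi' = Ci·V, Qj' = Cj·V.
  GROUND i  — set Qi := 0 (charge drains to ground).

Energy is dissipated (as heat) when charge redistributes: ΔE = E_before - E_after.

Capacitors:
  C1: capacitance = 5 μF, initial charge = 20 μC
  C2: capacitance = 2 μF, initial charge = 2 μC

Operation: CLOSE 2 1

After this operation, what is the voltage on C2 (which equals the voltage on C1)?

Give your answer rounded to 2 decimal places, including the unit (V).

Answer: 3.14 V

Derivation:
Initial: C1(5μF, Q=20μC, V=4.00V), C2(2μF, Q=2μC, V=1.00V)
Op 1: CLOSE 2-1: Q_total=22.00, C_total=7.00, V=3.14; Q2=6.29, Q1=15.71; dissipated=6.429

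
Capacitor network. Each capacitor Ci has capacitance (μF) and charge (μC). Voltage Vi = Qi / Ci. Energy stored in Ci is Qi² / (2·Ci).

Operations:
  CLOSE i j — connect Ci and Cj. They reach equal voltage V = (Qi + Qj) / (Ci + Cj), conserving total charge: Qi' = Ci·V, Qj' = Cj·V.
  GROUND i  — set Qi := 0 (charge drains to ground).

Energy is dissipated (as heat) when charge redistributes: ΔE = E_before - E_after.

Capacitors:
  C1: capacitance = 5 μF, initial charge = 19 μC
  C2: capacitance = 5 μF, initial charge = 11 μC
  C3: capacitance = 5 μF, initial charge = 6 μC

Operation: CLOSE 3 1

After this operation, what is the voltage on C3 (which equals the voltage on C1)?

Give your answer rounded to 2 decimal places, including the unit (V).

Answer: 2.50 V

Derivation:
Initial: C1(5μF, Q=19μC, V=3.80V), C2(5μF, Q=11μC, V=2.20V), C3(5μF, Q=6μC, V=1.20V)
Op 1: CLOSE 3-1: Q_total=25.00, C_total=10.00, V=2.50; Q3=12.50, Q1=12.50; dissipated=8.450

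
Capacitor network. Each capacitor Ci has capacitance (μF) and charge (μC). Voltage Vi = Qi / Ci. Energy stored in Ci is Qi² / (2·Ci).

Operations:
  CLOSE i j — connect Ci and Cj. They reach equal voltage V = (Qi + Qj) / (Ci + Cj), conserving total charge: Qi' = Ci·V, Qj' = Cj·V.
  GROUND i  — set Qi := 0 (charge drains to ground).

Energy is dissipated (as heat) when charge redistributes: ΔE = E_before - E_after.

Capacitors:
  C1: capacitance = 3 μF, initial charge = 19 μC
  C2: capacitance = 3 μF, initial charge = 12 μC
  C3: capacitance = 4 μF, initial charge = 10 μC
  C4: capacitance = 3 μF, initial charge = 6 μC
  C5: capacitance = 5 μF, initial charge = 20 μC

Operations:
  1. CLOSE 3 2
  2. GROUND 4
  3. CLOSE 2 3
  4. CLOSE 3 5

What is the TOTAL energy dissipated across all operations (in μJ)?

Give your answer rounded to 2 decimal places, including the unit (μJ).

Answer: 8.74 μJ

Derivation:
Initial: C1(3μF, Q=19μC, V=6.33V), C2(3μF, Q=12μC, V=4.00V), C3(4μF, Q=10μC, V=2.50V), C4(3μF, Q=6μC, V=2.00V), C5(5μF, Q=20μC, V=4.00V)
Op 1: CLOSE 3-2: Q_total=22.00, C_total=7.00, V=3.14; Q3=12.57, Q2=9.43; dissipated=1.929
Op 2: GROUND 4: Q4=0; energy lost=6.000
Op 3: CLOSE 2-3: Q_total=22.00, C_total=7.00, V=3.14; Q2=9.43, Q3=12.57; dissipated=0.000
Op 4: CLOSE 3-5: Q_total=32.57, C_total=9.00, V=3.62; Q3=14.48, Q5=18.10; dissipated=0.816
Total dissipated: 8.745 μJ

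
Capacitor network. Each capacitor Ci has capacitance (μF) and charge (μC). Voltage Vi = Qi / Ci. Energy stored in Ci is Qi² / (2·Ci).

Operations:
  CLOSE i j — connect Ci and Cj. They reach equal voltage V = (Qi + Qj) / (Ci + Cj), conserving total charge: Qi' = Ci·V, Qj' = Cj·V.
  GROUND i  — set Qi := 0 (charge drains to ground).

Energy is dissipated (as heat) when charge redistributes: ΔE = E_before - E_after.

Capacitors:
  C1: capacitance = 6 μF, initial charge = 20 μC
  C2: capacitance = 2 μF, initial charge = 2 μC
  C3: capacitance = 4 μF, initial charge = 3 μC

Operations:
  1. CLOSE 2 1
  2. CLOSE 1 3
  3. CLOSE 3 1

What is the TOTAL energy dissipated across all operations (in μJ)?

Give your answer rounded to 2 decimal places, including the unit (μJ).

Answer: 8.88 μJ

Derivation:
Initial: C1(6μF, Q=20μC, V=3.33V), C2(2μF, Q=2μC, V=1.00V), C3(4μF, Q=3μC, V=0.75V)
Op 1: CLOSE 2-1: Q_total=22.00, C_total=8.00, V=2.75; Q2=5.50, Q1=16.50; dissipated=4.083
Op 2: CLOSE 1-3: Q_total=19.50, C_total=10.00, V=1.95; Q1=11.70, Q3=7.80; dissipated=4.800
Op 3: CLOSE 3-1: Q_total=19.50, C_total=10.00, V=1.95; Q3=7.80, Q1=11.70; dissipated=0.000
Total dissipated: 8.883 μJ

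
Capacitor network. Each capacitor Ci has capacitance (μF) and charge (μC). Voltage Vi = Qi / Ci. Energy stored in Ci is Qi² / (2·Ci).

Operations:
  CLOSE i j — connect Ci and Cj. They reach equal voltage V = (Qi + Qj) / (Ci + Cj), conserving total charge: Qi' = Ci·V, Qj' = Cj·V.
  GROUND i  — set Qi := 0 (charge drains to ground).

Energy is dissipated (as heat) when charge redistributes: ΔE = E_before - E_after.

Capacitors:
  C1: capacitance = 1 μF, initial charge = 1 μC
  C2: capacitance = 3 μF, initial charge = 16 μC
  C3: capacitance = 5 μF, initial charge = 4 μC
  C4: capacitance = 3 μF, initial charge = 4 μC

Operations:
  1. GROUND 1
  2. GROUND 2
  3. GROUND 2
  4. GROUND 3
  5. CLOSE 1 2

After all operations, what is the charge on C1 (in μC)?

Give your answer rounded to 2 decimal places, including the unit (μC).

Answer: 0.00 μC

Derivation:
Initial: C1(1μF, Q=1μC, V=1.00V), C2(3μF, Q=16μC, V=5.33V), C3(5μF, Q=4μC, V=0.80V), C4(3μF, Q=4μC, V=1.33V)
Op 1: GROUND 1: Q1=0; energy lost=0.500
Op 2: GROUND 2: Q2=0; energy lost=42.667
Op 3: GROUND 2: Q2=0; energy lost=0.000
Op 4: GROUND 3: Q3=0; energy lost=1.600
Op 5: CLOSE 1-2: Q_total=0.00, C_total=4.00, V=0.00; Q1=0.00, Q2=0.00; dissipated=0.000
Final charges: Q1=0.00, Q2=0.00, Q3=0.00, Q4=4.00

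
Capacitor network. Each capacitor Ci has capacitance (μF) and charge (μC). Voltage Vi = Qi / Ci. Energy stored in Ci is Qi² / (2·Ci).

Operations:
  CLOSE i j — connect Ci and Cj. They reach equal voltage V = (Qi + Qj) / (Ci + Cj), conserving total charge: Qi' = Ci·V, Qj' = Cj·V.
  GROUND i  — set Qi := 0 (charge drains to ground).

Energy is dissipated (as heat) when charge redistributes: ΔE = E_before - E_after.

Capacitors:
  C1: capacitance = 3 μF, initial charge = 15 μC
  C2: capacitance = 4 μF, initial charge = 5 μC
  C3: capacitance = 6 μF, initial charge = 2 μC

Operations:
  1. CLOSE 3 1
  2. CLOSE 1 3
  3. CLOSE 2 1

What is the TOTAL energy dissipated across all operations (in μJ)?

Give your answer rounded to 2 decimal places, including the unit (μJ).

Answer: 22.13 μJ

Derivation:
Initial: C1(3μF, Q=15μC, V=5.00V), C2(4μF, Q=5μC, V=1.25V), C3(6μF, Q=2μC, V=0.33V)
Op 1: CLOSE 3-1: Q_total=17.00, C_total=9.00, V=1.89; Q3=11.33, Q1=5.67; dissipated=21.778
Op 2: CLOSE 1-3: Q_total=17.00, C_total=9.00, V=1.89; Q1=5.67, Q3=11.33; dissipated=0.000
Op 3: CLOSE 2-1: Q_total=10.67, C_total=7.00, V=1.52; Q2=6.10, Q1=4.57; dissipated=0.350
Total dissipated: 22.128 μJ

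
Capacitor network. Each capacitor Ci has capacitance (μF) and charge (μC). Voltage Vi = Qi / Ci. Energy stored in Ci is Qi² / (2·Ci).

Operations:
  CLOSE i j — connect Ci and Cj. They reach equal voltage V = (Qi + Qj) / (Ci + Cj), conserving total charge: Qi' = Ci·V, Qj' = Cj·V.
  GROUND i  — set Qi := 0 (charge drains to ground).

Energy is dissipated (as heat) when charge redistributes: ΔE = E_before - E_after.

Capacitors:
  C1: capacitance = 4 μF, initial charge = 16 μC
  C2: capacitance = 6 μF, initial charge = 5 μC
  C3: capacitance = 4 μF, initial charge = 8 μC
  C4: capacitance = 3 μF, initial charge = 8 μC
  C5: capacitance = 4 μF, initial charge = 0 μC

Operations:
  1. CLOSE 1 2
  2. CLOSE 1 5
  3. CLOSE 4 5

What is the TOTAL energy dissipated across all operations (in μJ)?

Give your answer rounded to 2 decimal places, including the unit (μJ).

Initial: C1(4μF, Q=16μC, V=4.00V), C2(6μF, Q=5μC, V=0.83V), C3(4μF, Q=8μC, V=2.00V), C4(3μF, Q=8μC, V=2.67V), C5(4μF, Q=0μC, V=0.00V)
Op 1: CLOSE 1-2: Q_total=21.00, C_total=10.00, V=2.10; Q1=8.40, Q2=12.60; dissipated=12.033
Op 2: CLOSE 1-5: Q_total=8.40, C_total=8.00, V=1.05; Q1=4.20, Q5=4.20; dissipated=4.410
Op 3: CLOSE 4-5: Q_total=12.20, C_total=7.00, V=1.74; Q4=5.23, Q5=6.97; dissipated=2.240
Total dissipated: 18.684 μJ

Answer: 18.68 μJ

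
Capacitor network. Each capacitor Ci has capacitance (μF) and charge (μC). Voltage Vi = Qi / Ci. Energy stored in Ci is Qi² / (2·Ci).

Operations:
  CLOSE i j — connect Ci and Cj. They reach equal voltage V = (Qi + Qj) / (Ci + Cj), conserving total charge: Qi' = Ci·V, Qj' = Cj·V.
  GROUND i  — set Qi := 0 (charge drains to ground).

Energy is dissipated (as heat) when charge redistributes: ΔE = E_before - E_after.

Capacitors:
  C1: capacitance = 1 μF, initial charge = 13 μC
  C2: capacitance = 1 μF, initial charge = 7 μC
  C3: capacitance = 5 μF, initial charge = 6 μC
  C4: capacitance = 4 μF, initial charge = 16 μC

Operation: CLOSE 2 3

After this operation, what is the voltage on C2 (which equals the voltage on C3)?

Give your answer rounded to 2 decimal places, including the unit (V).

Answer: 2.17 V

Derivation:
Initial: C1(1μF, Q=13μC, V=13.00V), C2(1μF, Q=7μC, V=7.00V), C3(5μF, Q=6μC, V=1.20V), C4(4μF, Q=16μC, V=4.00V)
Op 1: CLOSE 2-3: Q_total=13.00, C_total=6.00, V=2.17; Q2=2.17, Q3=10.83; dissipated=14.017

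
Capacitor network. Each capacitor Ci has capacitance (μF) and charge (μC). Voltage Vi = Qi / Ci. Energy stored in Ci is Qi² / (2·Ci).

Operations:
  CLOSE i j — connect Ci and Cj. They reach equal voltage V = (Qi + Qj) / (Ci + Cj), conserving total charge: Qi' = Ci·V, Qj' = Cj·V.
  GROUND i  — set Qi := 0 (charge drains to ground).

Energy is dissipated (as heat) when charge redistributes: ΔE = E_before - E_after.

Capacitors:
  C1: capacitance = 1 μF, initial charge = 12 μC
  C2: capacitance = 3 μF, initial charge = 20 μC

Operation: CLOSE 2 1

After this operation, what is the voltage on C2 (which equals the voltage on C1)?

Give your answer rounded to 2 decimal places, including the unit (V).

Initial: C1(1μF, Q=12μC, V=12.00V), C2(3μF, Q=20μC, V=6.67V)
Op 1: CLOSE 2-1: Q_total=32.00, C_total=4.00, V=8.00; Q2=24.00, Q1=8.00; dissipated=10.667

Answer: 8.00 V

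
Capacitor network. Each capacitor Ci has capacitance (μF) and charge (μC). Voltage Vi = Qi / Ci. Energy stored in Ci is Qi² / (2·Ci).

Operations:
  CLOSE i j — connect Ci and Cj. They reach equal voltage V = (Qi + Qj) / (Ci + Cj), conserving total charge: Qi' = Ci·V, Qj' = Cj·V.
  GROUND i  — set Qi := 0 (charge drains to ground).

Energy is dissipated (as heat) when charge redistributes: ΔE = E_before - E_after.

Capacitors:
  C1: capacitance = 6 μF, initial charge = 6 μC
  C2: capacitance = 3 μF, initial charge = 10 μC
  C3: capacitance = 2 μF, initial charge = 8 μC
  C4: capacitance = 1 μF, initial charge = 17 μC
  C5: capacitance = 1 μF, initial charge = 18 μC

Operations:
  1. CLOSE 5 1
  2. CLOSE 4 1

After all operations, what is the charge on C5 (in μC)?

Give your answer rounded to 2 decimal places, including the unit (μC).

Initial: C1(6μF, Q=6μC, V=1.00V), C2(3μF, Q=10μC, V=3.33V), C3(2μF, Q=8μC, V=4.00V), C4(1μF, Q=17μC, V=17.00V), C5(1μF, Q=18μC, V=18.00V)
Op 1: CLOSE 5-1: Q_total=24.00, C_total=7.00, V=3.43; Q5=3.43, Q1=20.57; dissipated=123.857
Op 2: CLOSE 4-1: Q_total=37.57, C_total=7.00, V=5.37; Q4=5.37, Q1=32.20; dissipated=78.936
Final charges: Q1=32.20, Q2=10.00, Q3=8.00, Q4=5.37, Q5=3.43

Answer: 3.43 μC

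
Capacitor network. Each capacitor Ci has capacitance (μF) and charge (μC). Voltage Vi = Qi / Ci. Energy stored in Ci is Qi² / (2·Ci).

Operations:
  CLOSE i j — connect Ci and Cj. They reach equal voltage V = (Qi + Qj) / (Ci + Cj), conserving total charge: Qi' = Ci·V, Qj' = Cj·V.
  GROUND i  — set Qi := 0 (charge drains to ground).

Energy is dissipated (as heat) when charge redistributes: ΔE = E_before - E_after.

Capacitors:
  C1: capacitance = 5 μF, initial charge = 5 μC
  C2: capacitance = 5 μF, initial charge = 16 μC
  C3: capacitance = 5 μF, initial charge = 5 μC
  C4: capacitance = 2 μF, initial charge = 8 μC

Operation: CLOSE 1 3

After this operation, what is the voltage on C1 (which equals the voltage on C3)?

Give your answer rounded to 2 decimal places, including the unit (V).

Initial: C1(5μF, Q=5μC, V=1.00V), C2(5μF, Q=16μC, V=3.20V), C3(5μF, Q=5μC, V=1.00V), C4(2μF, Q=8μC, V=4.00V)
Op 1: CLOSE 1-3: Q_total=10.00, C_total=10.00, V=1.00; Q1=5.00, Q3=5.00; dissipated=0.000

Answer: 1.00 V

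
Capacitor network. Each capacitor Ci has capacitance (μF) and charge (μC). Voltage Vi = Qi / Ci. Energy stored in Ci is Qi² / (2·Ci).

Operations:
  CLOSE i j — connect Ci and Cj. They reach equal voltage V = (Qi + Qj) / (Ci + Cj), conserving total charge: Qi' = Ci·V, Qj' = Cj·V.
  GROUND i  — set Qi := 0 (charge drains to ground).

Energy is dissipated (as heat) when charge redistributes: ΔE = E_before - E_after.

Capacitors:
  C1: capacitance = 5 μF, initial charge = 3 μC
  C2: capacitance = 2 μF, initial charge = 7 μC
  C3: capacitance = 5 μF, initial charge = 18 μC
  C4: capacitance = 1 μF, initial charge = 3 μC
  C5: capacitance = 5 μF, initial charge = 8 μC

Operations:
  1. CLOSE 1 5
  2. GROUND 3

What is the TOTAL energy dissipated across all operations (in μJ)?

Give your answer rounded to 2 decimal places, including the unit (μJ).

Initial: C1(5μF, Q=3μC, V=0.60V), C2(2μF, Q=7μC, V=3.50V), C3(5μF, Q=18μC, V=3.60V), C4(1μF, Q=3μC, V=3.00V), C5(5μF, Q=8μC, V=1.60V)
Op 1: CLOSE 1-5: Q_total=11.00, C_total=10.00, V=1.10; Q1=5.50, Q5=5.50; dissipated=1.250
Op 2: GROUND 3: Q3=0; energy lost=32.400
Total dissipated: 33.650 μJ

Answer: 33.65 μJ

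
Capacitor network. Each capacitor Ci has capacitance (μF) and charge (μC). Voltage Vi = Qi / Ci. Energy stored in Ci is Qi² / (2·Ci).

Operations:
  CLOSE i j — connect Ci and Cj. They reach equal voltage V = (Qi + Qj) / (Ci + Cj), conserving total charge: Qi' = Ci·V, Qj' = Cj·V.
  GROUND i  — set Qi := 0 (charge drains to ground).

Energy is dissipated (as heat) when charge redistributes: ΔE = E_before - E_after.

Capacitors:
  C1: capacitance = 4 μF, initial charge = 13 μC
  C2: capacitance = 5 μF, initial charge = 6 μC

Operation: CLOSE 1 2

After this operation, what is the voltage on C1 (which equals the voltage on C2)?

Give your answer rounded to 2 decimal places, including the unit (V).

Answer: 2.11 V

Derivation:
Initial: C1(4μF, Q=13μC, V=3.25V), C2(5μF, Q=6μC, V=1.20V)
Op 1: CLOSE 1-2: Q_total=19.00, C_total=9.00, V=2.11; Q1=8.44, Q2=10.56; dissipated=4.669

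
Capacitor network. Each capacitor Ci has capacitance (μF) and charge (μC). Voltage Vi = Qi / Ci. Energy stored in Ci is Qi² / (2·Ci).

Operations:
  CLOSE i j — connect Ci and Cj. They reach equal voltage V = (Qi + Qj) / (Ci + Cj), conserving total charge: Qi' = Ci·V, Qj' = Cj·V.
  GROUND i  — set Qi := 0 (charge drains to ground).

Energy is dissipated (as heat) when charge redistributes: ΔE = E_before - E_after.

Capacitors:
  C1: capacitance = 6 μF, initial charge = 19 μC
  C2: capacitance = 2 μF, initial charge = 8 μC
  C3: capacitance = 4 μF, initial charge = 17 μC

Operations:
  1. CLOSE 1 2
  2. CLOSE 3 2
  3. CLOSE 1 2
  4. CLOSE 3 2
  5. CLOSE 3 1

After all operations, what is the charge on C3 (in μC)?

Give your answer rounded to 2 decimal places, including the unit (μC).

Answer: 14.55 μC

Derivation:
Initial: C1(6μF, Q=19μC, V=3.17V), C2(2μF, Q=8μC, V=4.00V), C3(4μF, Q=17μC, V=4.25V)
Op 1: CLOSE 1-2: Q_total=27.00, C_total=8.00, V=3.38; Q1=20.25, Q2=6.75; dissipated=0.521
Op 2: CLOSE 3-2: Q_total=23.75, C_total=6.00, V=3.96; Q3=15.83, Q2=7.92; dissipated=0.510
Op 3: CLOSE 1-2: Q_total=28.17, C_total=8.00, V=3.52; Q1=21.12, Q2=7.04; dissipated=0.255
Op 4: CLOSE 3-2: Q_total=22.88, C_total=6.00, V=3.81; Q3=15.25, Q2=7.62; dissipated=0.128
Op 5: CLOSE 3-1: Q_total=36.38, C_total=10.00, V=3.64; Q3=14.55, Q1=21.82; dissipated=0.102
Final charges: Q1=21.82, Q2=7.62, Q3=14.55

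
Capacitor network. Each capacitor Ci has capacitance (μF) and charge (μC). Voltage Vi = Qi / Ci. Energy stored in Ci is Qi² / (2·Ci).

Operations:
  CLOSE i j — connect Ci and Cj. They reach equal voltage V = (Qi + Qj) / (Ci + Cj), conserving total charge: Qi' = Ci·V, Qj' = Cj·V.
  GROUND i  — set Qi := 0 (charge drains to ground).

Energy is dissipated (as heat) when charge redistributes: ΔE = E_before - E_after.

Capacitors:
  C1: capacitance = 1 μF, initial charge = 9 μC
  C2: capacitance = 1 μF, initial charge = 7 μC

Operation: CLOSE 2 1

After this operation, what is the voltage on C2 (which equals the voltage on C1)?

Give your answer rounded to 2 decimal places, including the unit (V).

Initial: C1(1μF, Q=9μC, V=9.00V), C2(1μF, Q=7μC, V=7.00V)
Op 1: CLOSE 2-1: Q_total=16.00, C_total=2.00, V=8.00; Q2=8.00, Q1=8.00; dissipated=1.000

Answer: 8.00 V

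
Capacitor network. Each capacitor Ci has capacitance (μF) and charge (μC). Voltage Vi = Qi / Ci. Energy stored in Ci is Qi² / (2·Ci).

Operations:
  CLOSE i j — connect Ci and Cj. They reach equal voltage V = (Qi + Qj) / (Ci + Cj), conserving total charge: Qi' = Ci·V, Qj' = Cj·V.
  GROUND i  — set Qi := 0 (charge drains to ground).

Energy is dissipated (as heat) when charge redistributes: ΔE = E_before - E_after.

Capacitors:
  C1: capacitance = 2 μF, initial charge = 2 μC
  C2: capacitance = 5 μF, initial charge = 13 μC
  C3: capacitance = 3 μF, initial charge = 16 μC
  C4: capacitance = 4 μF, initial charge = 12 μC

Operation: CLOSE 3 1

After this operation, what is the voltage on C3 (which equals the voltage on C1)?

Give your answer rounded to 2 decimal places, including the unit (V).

Initial: C1(2μF, Q=2μC, V=1.00V), C2(5μF, Q=13μC, V=2.60V), C3(3μF, Q=16μC, V=5.33V), C4(4μF, Q=12μC, V=3.00V)
Op 1: CLOSE 3-1: Q_total=18.00, C_total=5.00, V=3.60; Q3=10.80, Q1=7.20; dissipated=11.267

Answer: 3.60 V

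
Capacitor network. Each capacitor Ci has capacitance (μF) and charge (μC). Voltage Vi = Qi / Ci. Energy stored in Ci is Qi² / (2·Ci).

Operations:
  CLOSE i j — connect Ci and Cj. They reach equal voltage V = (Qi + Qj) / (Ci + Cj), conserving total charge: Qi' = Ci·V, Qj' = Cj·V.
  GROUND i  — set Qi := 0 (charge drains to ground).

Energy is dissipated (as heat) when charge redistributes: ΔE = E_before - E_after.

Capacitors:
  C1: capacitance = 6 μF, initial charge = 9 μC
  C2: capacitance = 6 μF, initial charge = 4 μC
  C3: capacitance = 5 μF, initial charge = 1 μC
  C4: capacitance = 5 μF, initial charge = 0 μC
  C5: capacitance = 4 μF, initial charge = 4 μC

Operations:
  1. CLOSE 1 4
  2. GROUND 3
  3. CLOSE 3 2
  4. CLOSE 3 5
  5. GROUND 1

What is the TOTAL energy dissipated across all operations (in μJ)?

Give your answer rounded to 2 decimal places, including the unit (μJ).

Answer: 6.23 μJ

Derivation:
Initial: C1(6μF, Q=9μC, V=1.50V), C2(6μF, Q=4μC, V=0.67V), C3(5μF, Q=1μC, V=0.20V), C4(5μF, Q=0μC, V=0.00V), C5(4μF, Q=4μC, V=1.00V)
Op 1: CLOSE 1-4: Q_total=9.00, C_total=11.00, V=0.82; Q1=4.91, Q4=4.09; dissipated=3.068
Op 2: GROUND 3: Q3=0; energy lost=0.100
Op 3: CLOSE 3-2: Q_total=4.00, C_total=11.00, V=0.36; Q3=1.82, Q2=2.18; dissipated=0.606
Op 4: CLOSE 3-5: Q_total=5.82, C_total=9.00, V=0.65; Q3=3.23, Q5=2.59; dissipated=0.450
Op 5: GROUND 1: Q1=0; energy lost=2.008
Total dissipated: 6.232 μJ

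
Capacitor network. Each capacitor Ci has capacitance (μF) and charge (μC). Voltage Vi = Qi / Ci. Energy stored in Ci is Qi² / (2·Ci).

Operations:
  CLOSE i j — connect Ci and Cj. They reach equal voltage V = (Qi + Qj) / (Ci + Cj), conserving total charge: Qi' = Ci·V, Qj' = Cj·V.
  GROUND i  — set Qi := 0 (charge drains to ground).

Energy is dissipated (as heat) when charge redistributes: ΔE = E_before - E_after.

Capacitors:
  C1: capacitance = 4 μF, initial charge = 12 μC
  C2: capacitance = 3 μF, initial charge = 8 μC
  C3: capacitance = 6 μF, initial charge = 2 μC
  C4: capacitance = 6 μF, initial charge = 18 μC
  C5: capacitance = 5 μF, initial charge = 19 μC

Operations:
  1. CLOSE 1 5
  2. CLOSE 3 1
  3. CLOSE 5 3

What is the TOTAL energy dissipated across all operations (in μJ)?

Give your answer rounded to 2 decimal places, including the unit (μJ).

Answer: 17.08 μJ

Derivation:
Initial: C1(4μF, Q=12μC, V=3.00V), C2(3μF, Q=8μC, V=2.67V), C3(6μF, Q=2μC, V=0.33V), C4(6μF, Q=18μC, V=3.00V), C5(5μF, Q=19μC, V=3.80V)
Op 1: CLOSE 1-5: Q_total=31.00, C_total=9.00, V=3.44; Q1=13.78, Q5=17.22; dissipated=0.711
Op 2: CLOSE 3-1: Q_total=15.78, C_total=10.00, V=1.58; Q3=9.47, Q1=6.31; dissipated=11.615
Op 3: CLOSE 5-3: Q_total=26.69, C_total=11.00, V=2.43; Q5=12.13, Q3=14.56; dissipated=4.752
Total dissipated: 17.077 μJ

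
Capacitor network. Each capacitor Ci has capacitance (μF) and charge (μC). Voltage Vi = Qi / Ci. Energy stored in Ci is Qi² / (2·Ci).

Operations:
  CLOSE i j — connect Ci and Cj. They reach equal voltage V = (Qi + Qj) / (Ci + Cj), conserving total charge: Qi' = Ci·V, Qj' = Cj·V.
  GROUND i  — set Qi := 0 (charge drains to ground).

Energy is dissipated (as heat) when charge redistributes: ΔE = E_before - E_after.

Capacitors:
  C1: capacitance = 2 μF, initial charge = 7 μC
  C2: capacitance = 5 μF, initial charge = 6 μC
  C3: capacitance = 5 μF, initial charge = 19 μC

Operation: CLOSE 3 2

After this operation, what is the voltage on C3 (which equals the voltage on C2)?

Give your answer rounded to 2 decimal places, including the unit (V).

Initial: C1(2μF, Q=7μC, V=3.50V), C2(5μF, Q=6μC, V=1.20V), C3(5μF, Q=19μC, V=3.80V)
Op 1: CLOSE 3-2: Q_total=25.00, C_total=10.00, V=2.50; Q3=12.50, Q2=12.50; dissipated=8.450

Answer: 2.50 V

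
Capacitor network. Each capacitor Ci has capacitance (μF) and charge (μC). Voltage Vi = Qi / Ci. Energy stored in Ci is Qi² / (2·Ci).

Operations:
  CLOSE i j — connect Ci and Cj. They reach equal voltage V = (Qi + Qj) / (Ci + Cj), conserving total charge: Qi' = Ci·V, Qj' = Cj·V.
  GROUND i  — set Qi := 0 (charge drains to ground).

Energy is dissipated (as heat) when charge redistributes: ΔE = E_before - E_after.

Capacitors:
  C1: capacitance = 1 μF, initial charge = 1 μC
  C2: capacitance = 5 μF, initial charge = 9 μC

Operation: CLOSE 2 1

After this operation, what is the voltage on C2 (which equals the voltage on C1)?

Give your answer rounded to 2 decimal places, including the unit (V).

Initial: C1(1μF, Q=1μC, V=1.00V), C2(5μF, Q=9μC, V=1.80V)
Op 1: CLOSE 2-1: Q_total=10.00, C_total=6.00, V=1.67; Q2=8.33, Q1=1.67; dissipated=0.267

Answer: 1.67 V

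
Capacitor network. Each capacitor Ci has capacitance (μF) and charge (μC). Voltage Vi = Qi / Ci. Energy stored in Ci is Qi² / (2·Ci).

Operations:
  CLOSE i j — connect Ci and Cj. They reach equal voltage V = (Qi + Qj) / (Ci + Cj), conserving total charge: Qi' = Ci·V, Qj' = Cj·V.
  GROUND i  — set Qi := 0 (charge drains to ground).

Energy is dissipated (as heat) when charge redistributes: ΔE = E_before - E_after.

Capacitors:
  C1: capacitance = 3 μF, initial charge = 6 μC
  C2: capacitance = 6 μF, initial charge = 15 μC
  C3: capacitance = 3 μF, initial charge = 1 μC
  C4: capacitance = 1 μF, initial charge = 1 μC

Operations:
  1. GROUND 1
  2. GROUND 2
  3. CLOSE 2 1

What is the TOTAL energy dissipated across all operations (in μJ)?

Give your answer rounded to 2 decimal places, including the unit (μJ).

Answer: 24.75 μJ

Derivation:
Initial: C1(3μF, Q=6μC, V=2.00V), C2(6μF, Q=15μC, V=2.50V), C3(3μF, Q=1μC, V=0.33V), C4(1μF, Q=1μC, V=1.00V)
Op 1: GROUND 1: Q1=0; energy lost=6.000
Op 2: GROUND 2: Q2=0; energy lost=18.750
Op 3: CLOSE 2-1: Q_total=0.00, C_total=9.00, V=0.00; Q2=0.00, Q1=0.00; dissipated=0.000
Total dissipated: 24.750 μJ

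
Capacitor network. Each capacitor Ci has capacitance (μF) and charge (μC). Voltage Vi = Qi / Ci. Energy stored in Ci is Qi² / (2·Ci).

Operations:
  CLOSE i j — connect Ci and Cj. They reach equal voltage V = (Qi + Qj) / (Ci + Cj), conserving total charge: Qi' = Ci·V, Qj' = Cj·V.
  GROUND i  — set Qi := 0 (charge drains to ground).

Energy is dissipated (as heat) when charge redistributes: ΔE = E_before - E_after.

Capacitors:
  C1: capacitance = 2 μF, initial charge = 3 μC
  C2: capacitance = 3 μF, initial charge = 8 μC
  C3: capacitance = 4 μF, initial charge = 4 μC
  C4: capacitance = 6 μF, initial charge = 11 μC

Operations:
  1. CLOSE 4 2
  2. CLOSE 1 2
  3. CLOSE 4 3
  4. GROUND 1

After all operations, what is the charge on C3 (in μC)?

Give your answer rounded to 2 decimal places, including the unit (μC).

Initial: C1(2μF, Q=3μC, V=1.50V), C2(3μF, Q=8μC, V=2.67V), C3(4μF, Q=4μC, V=1.00V), C4(6μF, Q=11μC, V=1.83V)
Op 1: CLOSE 4-2: Q_total=19.00, C_total=9.00, V=2.11; Q4=12.67, Q2=6.33; dissipated=0.694
Op 2: CLOSE 1-2: Q_total=9.33, C_total=5.00, V=1.87; Q1=3.73, Q2=5.60; dissipated=0.224
Op 3: CLOSE 4-3: Q_total=16.67, C_total=10.00, V=1.67; Q4=10.00, Q3=6.67; dissipated=1.481
Op 4: GROUND 1: Q1=0; energy lost=3.484
Final charges: Q1=0.00, Q2=5.60, Q3=6.67, Q4=10.00

Answer: 6.67 μC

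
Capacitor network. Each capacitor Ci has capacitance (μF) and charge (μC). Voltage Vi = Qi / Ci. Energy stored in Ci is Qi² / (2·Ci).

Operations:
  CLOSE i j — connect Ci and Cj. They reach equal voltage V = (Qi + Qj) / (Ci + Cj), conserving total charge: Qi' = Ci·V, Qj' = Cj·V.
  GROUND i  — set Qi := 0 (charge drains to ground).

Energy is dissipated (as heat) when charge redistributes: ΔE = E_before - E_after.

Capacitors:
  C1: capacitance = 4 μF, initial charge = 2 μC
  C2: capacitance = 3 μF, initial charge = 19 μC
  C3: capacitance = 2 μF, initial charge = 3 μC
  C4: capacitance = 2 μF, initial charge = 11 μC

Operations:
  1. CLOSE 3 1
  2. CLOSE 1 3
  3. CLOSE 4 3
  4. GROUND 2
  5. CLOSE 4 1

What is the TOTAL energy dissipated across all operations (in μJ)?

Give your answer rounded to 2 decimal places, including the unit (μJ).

Initial: C1(4μF, Q=2μC, V=0.50V), C2(3μF, Q=19μC, V=6.33V), C3(2μF, Q=3μC, V=1.50V), C4(2μF, Q=11μC, V=5.50V)
Op 1: CLOSE 3-1: Q_total=5.00, C_total=6.00, V=0.83; Q3=1.67, Q1=3.33; dissipated=0.667
Op 2: CLOSE 1-3: Q_total=5.00, C_total=6.00, V=0.83; Q1=3.33, Q3=1.67; dissipated=0.000
Op 3: CLOSE 4-3: Q_total=12.67, C_total=4.00, V=3.17; Q4=6.33, Q3=6.33; dissipated=10.889
Op 4: GROUND 2: Q2=0; energy lost=60.167
Op 5: CLOSE 4-1: Q_total=9.67, C_total=6.00, V=1.61; Q4=3.22, Q1=6.44; dissipated=3.630
Total dissipated: 75.352 μJ

Answer: 75.35 μJ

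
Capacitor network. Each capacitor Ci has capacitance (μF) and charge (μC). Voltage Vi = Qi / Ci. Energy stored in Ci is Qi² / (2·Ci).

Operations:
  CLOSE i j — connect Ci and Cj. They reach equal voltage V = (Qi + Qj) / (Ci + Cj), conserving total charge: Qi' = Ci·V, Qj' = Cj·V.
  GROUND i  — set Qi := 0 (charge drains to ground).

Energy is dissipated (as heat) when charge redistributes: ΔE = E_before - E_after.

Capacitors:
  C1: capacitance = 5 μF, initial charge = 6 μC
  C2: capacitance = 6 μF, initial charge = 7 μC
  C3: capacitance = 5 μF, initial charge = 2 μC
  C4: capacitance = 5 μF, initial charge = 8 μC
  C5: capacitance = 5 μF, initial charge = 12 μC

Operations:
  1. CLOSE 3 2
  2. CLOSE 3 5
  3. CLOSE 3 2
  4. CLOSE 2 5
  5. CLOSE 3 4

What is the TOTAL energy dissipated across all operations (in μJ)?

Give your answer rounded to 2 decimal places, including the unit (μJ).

Initial: C1(5μF, Q=6μC, V=1.20V), C2(6μF, Q=7μC, V=1.17V), C3(5μF, Q=2μC, V=0.40V), C4(5μF, Q=8μC, V=1.60V), C5(5μF, Q=12μC, V=2.40V)
Op 1: CLOSE 3-2: Q_total=9.00, C_total=11.00, V=0.82; Q3=4.09, Q2=4.91; dissipated=0.802
Op 2: CLOSE 3-5: Q_total=16.09, C_total=10.00, V=1.61; Q3=8.05, Q5=8.05; dissipated=3.128
Op 3: CLOSE 3-2: Q_total=12.95, C_total=11.00, V=1.18; Q3=5.89, Q2=7.07; dissipated=0.853
Op 4: CLOSE 2-5: Q_total=15.11, C_total=11.00, V=1.37; Q2=8.24, Q5=6.87; dissipated=0.254
Op 5: CLOSE 3-4: Q_total=13.89, C_total=10.00, V=1.39; Q3=6.94, Q4=6.94; dissipated=0.223
Total dissipated: 5.259 μJ

Answer: 5.26 μJ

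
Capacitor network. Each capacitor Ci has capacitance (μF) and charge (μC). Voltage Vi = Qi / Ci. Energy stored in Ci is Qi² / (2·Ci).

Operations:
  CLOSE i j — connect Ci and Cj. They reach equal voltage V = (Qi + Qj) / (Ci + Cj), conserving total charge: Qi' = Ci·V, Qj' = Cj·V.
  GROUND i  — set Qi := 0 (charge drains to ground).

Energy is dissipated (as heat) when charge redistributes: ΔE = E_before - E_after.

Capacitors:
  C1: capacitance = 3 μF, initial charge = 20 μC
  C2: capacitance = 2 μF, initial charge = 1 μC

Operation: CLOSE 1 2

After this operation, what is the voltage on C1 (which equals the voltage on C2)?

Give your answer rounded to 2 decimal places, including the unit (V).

Initial: C1(3μF, Q=20μC, V=6.67V), C2(2μF, Q=1μC, V=0.50V)
Op 1: CLOSE 1-2: Q_total=21.00, C_total=5.00, V=4.20; Q1=12.60, Q2=8.40; dissipated=22.817

Answer: 4.20 V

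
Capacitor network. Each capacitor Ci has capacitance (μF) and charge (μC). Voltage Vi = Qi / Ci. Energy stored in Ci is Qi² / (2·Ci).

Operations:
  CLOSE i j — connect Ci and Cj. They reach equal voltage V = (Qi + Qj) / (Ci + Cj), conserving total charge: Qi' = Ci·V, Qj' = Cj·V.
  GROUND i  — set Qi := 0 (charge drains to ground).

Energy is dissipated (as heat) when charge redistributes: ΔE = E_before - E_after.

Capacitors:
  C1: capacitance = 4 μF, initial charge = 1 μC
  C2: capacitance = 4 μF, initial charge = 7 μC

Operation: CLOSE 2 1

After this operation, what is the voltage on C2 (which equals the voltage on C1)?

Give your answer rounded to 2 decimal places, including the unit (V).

Initial: C1(4μF, Q=1μC, V=0.25V), C2(4μF, Q=7μC, V=1.75V)
Op 1: CLOSE 2-1: Q_total=8.00, C_total=8.00, V=1.00; Q2=4.00, Q1=4.00; dissipated=2.250

Answer: 1.00 V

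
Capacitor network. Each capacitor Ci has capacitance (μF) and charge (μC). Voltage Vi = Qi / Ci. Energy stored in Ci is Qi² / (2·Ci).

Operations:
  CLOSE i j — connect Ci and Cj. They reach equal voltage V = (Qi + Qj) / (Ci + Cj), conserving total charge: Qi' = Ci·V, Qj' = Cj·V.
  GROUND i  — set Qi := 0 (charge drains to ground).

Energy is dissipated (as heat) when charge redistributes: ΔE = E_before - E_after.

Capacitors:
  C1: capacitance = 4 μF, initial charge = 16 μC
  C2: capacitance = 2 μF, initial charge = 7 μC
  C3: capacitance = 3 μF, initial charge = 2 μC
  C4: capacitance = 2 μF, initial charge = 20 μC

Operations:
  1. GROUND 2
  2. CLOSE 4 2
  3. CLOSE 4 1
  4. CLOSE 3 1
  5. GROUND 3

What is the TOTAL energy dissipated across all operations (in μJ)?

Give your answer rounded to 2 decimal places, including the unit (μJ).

Answer: 85.88 μJ

Derivation:
Initial: C1(4μF, Q=16μC, V=4.00V), C2(2μF, Q=7μC, V=3.50V), C3(3μF, Q=2μC, V=0.67V), C4(2μF, Q=20μC, V=10.00V)
Op 1: GROUND 2: Q2=0; energy lost=12.250
Op 2: CLOSE 4-2: Q_total=20.00, C_total=4.00, V=5.00; Q4=10.00, Q2=10.00; dissipated=50.000
Op 3: CLOSE 4-1: Q_total=26.00, C_total=6.00, V=4.33; Q4=8.67, Q1=17.33; dissipated=0.667
Op 4: CLOSE 3-1: Q_total=19.33, C_total=7.00, V=2.76; Q3=8.29, Q1=11.05; dissipated=11.524
Op 5: GROUND 3: Q3=0; energy lost=11.442
Total dissipated: 85.883 μJ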